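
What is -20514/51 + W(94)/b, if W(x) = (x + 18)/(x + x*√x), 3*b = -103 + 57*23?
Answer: -1504407985/3740119 + 7*√94/220007 ≈ -402.23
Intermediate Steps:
b = 1208/3 (b = (-103 + 57*23)/3 = (-103 + 1311)/3 = (⅓)*1208 = 1208/3 ≈ 402.67)
W(x) = (18 + x)/(x + x^(3/2))
-20514/51 + W(94)/b = -20514/51 + ((18 + 94)/(94 + 94^(3/2)))/(1208/3) = -20514*1/51 + (112/(94 + 94*√94))*(3/1208) = -6838/17 + (112/(94 + 94*√94))*(3/1208) = -6838/17 + 42/(151*(94 + 94*√94))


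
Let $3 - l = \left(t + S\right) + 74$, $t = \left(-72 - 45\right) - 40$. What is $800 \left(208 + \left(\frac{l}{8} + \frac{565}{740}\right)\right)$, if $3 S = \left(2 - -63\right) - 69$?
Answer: $\frac{19507600}{111} \approx 1.7574 \cdot 10^{5}$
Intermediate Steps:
$t = -157$ ($t = -117 - 40 = -157$)
$S = - \frac{4}{3}$ ($S = \frac{\left(2 - -63\right) - 69}{3} = \frac{\left(2 + 63\right) - 69}{3} = \frac{65 - 69}{3} = \frac{1}{3} \left(-4\right) = - \frac{4}{3} \approx -1.3333$)
$l = \frac{262}{3}$ ($l = 3 - \left(\left(-157 - \frac{4}{3}\right) + 74\right) = 3 - \left(- \frac{475}{3} + 74\right) = 3 - - \frac{253}{3} = 3 + \frac{253}{3} = \frac{262}{3} \approx 87.333$)
$800 \left(208 + \left(\frac{l}{8} + \frac{565}{740}\right)\right) = 800 \left(208 + \left(\frac{262}{3 \cdot 8} + \frac{565}{740}\right)\right) = 800 \left(208 + \left(\frac{262}{3} \cdot \frac{1}{8} + 565 \cdot \frac{1}{740}\right)\right) = 800 \left(208 + \left(\frac{131}{12} + \frac{113}{148}\right)\right) = 800 \left(208 + \frac{2593}{222}\right) = 800 \cdot \frac{48769}{222} = \frac{19507600}{111}$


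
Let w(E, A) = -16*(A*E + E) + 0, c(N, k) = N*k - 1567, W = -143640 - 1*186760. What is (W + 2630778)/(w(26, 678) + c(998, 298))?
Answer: 2300378/13373 ≈ 172.02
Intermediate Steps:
W = -330400 (W = -143640 - 186760 = -330400)
c(N, k) = -1567 + N*k
w(E, A) = -16*E - 16*A*E (w(E, A) = -16*(E + A*E) + 0 = (-16*E - 16*A*E) + 0 = -16*E - 16*A*E)
(W + 2630778)/(w(26, 678) + c(998, 298)) = (-330400 + 2630778)/(-16*26*(1 + 678) + (-1567 + 998*298)) = 2300378/(-16*26*679 + (-1567 + 297404)) = 2300378/(-282464 + 295837) = 2300378/13373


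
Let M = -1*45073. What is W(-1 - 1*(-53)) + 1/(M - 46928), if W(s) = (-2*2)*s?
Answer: -19136209/92001 ≈ -208.00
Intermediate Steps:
M = -45073
W(s) = -4*s
W(-1 - 1*(-53)) + 1/(M - 46928) = -4*(-1 - 1*(-53)) + 1/(-45073 - 46928) = -4*(-1 + 53) + 1/(-92001) = -4*52 - 1/92001 = -208 - 1/92001 = -19136209/92001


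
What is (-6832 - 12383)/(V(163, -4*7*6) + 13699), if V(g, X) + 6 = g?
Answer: -19215/13856 ≈ -1.3868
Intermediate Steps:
V(g, X) = -6 + g
(-6832 - 12383)/(V(163, -4*7*6) + 13699) = (-6832 - 12383)/((-6 + 163) + 13699) = -19215/(157 + 13699) = -19215/13856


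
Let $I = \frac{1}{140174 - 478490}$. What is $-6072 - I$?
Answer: $- \frac{2054254751}{338316} \approx -6072.0$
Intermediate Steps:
$I = - \frac{1}{338316}$ ($I = \frac{1}{-338316} = - \frac{1}{338316} \approx -2.9558 \cdot 10^{-6}$)
$-6072 - I = -6072 - - \frac{1}{338316} = -6072 + \frac{1}{338316} = - \frac{2054254751}{338316}$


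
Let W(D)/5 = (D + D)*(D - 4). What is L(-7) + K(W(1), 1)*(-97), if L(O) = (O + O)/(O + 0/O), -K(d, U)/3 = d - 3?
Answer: -9601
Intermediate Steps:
W(D) = 10*D*(-4 + D) (W(D) = 5*((D + D)*(D - 4)) = 5*((2*D)*(-4 + D)) = 5*(2*D*(-4 + D)) = 10*D*(-4 + D))
K(d, U) = 9 - 3*d (K(d, U) = -3*(d - 3) = -3*(-3 + d) = 9 - 3*d)
L(O) = 2 (L(O) = (2*O)/(O + 0) = (2*O)/O = 2)
L(-7) + K(W(1), 1)*(-97) = 2 + (9 - 30*(-4 + 1))*(-97) = 2 + (9 - 30*(-3))*(-97) = 2 + (9 - 3*(-30))*(-97) = 2 + (9 + 90)*(-97) = 2 + 99*(-97) = 2 - 9603 = -9601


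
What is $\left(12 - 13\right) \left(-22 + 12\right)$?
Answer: $10$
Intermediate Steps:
$\left(12 - 13\right) \left(-22 + 12\right) = \left(-1\right) \left(-10\right) = 10$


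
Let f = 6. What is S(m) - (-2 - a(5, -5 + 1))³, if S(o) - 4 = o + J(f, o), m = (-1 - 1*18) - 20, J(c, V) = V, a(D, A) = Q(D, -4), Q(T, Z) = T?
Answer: 269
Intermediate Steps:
a(D, A) = D
m = -39 (m = (-1 - 18) - 20 = -19 - 20 = -39)
S(o) = 4 + 2*o (S(o) = 4 + (o + o) = 4 + 2*o)
S(m) - (-2 - a(5, -5 + 1))³ = (4 + 2*(-39)) - (-2 - 1*5)³ = (4 - 78) - (-2 - 5)³ = -74 - 1*(-7)³ = -74 - 1*(-343) = -74 + 343 = 269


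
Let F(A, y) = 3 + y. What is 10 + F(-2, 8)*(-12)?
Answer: -122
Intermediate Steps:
10 + F(-2, 8)*(-12) = 10 + (3 + 8)*(-12) = 10 + 11*(-12) = 10 - 132 = -122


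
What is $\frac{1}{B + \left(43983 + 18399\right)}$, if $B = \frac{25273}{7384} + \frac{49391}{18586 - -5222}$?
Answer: $\frac{21974784}{1370951775829} \approx 1.6029 \cdot 10^{-5}$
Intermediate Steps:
$B = \frac{120800341}{21974784}$ ($B = 25273 \cdot \frac{1}{7384} + \frac{49391}{18586 + 5222} = \frac{25273}{7384} + \frac{49391}{23808} = \frac{120800341}{21974784} \approx 5.4972$)
$\frac{1}{B + \left(43983 + 18399\right)} = \frac{1}{\frac{120800341}{21974784} + \left(43983 + 18399\right)} = \frac{1}{\frac{120800341}{21974784} + 62382} = \frac{1}{\frac{1370951775829}{21974784}} = \frac{21974784}{1370951775829}$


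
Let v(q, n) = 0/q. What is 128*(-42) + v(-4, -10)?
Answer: -5376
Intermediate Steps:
v(q, n) = 0
128*(-42) + v(-4, -10) = 128*(-42) + 0 = -5376 + 0 = -5376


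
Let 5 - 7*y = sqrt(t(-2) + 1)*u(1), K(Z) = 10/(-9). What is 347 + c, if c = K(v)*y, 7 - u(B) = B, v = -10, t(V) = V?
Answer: 21811/63 + 20*I/21 ≈ 346.21 + 0.95238*I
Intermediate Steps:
u(B) = 7 - B
K(Z) = -10/9 (K(Z) = 10*(-1/9) = -10/9)
y = 5/7 - 6*I/7 (y = 5/7 - sqrt(-2 + 1)*(7 - 1*1)/7 = 5/7 - sqrt(-1)*(7 - 1)/7 = 5/7 - I*6/7 = 5/7 - 6*I/7 ≈ 0.71429 - 0.85714*I)
c = -50/63 + 20*I/21 (c = -10*(5/7 - 6*I/7)/9 = -50/63 + 20*I/21 ≈ -0.79365 + 0.95238*I)
347 + c = 347 + (-50/63 + 20*I/21) = 21811/63 + 20*I/21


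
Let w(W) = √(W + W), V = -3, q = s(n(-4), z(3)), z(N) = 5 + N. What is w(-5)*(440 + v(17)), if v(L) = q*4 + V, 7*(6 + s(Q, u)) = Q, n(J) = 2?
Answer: 2899*I*√10/7 ≈ 1309.6*I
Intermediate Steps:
s(Q, u) = -6 + Q/7
q = -40/7 (q = -6 + (⅐)*2 = -6 + 2/7 = -40/7 ≈ -5.7143)
v(L) = -181/7 (v(L) = -40/7*4 - 3 = -160/7 - 3 = -181/7)
w(W) = √2*√W (w(W) = √(2*W) = √2*√W)
w(-5)*(440 + v(17)) = (√2*√(-5))*(440 - 181/7) = (√2*(I*√5))*(2899/7) = (I*√10)*(2899/7) = 2899*I*√10/7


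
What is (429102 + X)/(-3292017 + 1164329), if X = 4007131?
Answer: -4436233/2127688 ≈ -2.0850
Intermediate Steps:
(429102 + X)/(-3292017 + 1164329) = (429102 + 4007131)/(-3292017 + 1164329) = 4436233/(-2127688) = 4436233*(-1/2127688) = -4436233/2127688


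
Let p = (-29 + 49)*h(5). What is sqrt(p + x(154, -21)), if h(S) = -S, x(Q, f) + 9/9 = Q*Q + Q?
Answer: 3*sqrt(2641) ≈ 154.17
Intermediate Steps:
x(Q, f) = -1 + Q + Q**2 (x(Q, f) = -1 + (Q*Q + Q) = -1 + (Q**2 + Q) = -1 + (Q + Q**2) = -1 + Q + Q**2)
p = -100 (p = (-29 + 49)*(-1*5) = 20*(-5) = -100)
sqrt(p + x(154, -21)) = sqrt(-100 + (-1 + 154 + 154**2)) = sqrt(-100 + (-1 + 154 + 23716)) = sqrt(-100 + 23869) = sqrt(23769) = 3*sqrt(2641)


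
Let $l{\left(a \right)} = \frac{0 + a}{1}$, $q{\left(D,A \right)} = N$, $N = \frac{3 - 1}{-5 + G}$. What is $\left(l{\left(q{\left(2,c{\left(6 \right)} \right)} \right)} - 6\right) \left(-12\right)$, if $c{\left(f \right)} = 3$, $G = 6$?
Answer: $48$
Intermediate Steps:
$N = 2$ ($N = \frac{3 - 1}{-5 + 6} = \frac{2}{1} = 2 \cdot 1 = 2$)
$q{\left(D,A \right)} = 2$
$l{\left(a \right)} = a$ ($l{\left(a \right)} = a 1 = a$)
$\left(l{\left(q{\left(2,c{\left(6 \right)} \right)} \right)} - 6\right) \left(-12\right) = \left(2 - 6\right) \left(-12\right) = \left(-4\right) \left(-12\right) = 48$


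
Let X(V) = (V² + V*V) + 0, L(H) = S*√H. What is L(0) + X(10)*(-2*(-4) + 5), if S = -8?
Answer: 2600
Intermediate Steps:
L(H) = -8*√H
X(V) = 2*V² (X(V) = (V² + V²) + 0 = 2*V² + 0 = 2*V²)
L(0) + X(10)*(-2*(-4) + 5) = -8*√0 + (2*10²)*(-2*(-4) + 5) = -8*0 + (2*100)*(8 + 5) = 0 + 200*13 = 0 + 2600 = 2600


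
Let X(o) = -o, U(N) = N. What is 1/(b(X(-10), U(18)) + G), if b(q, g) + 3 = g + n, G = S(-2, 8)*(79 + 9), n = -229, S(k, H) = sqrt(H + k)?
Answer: 107/334 + 22*sqrt(6)/167 ≈ 0.64305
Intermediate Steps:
G = 88*sqrt(6) (G = sqrt(8 - 2)*(79 + 9) = sqrt(6)*88 = 88*sqrt(6) ≈ 215.56)
b(q, g) = -232 + g (b(q, g) = -3 + (g - 229) = -3 + (-229 + g) = -232 + g)
1/(b(X(-10), U(18)) + G) = 1/((-232 + 18) + 88*sqrt(6)) = 1/(-214 + 88*sqrt(6))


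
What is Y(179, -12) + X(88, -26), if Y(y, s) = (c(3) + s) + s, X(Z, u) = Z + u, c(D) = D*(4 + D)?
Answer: 59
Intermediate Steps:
Y(y, s) = 21 + 2*s (Y(y, s) = (3*(4 + 3) + s) + s = (3*7 + s) + s = (21 + s) + s = 21 + 2*s)
Y(179, -12) + X(88, -26) = (21 + 2*(-12)) + (88 - 26) = (21 - 24) + 62 = -3 + 62 = 59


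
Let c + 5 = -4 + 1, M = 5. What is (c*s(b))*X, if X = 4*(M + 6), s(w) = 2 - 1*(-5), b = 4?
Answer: -2464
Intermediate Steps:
c = -8 (c = -5 + (-4 + 1) = -5 - 3 = -8)
s(w) = 7 (s(w) = 2 + 5 = 7)
X = 44 (X = 4*(5 + 6) = 4*11 = 44)
(c*s(b))*X = -8*7*44 = -56*44 = -2464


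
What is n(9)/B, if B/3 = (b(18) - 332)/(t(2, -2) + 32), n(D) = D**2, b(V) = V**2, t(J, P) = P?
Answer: -405/4 ≈ -101.25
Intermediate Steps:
B = -4/5 (B = 3*((18**2 - 332)/(-2 + 32)) = 3*((324 - 332)/30) = 3*(-8*1/30) = 3*(-4/15) = -4/5 ≈ -0.80000)
n(9)/B = 9**2/(-4/5) = 81*(-5/4) = -405/4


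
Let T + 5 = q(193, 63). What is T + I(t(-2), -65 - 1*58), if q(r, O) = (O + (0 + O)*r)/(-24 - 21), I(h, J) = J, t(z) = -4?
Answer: -1998/5 ≈ -399.60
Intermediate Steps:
q(r, O) = -O/45 - O*r/45 (q(r, O) = (O + O*r)/(-45) = (O + O*r)*(-1/45) = -O/45 - O*r/45)
T = -1383/5 (T = -5 - 1/45*63*(1 + 193) = -5 - 1/45*63*194 = -5 - 1358/5 = -1383/5 ≈ -276.60)
T + I(t(-2), -65 - 1*58) = -1383/5 + (-65 - 1*58) = -1383/5 + (-65 - 58) = -1383/5 - 123 = -1998/5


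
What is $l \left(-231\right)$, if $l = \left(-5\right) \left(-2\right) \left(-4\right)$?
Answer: $9240$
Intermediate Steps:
$l = -40$ ($l = 10 \left(-4\right) = -40$)
$l \left(-231\right) = \left(-40\right) \left(-231\right) = 9240$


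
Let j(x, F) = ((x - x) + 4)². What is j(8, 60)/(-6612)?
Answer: -4/1653 ≈ -0.0024198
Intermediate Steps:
j(x, F) = 16 (j(x, F) = (0 + 4)² = 4² = 16)
j(8, 60)/(-6612) = 16/(-6612) = 16*(-1/6612) = -4/1653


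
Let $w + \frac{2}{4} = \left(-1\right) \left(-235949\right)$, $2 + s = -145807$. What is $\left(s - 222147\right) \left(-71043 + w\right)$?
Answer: $-60677968158$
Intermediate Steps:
$s = -145809$ ($s = -2 - 145807 = -145809$)
$w = \frac{471897}{2}$ ($w = - \frac{1}{2} - -235949 = - \frac{1}{2} + 235949 = \frac{471897}{2} \approx 2.3595 \cdot 10^{5}$)
$\left(s - 222147\right) \left(-71043 + w\right) = \left(-145809 - 222147\right) \left(-71043 + \frac{471897}{2}\right) = \left(-367956\right) \frac{329811}{2} = -60677968158$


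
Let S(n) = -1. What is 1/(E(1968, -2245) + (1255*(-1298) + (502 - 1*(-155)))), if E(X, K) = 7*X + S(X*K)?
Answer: -1/1614558 ≈ -6.1936e-7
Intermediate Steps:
E(X, K) = -1 + 7*X (E(X, K) = 7*X - 1 = -1 + 7*X)
1/(E(1968, -2245) + (1255*(-1298) + (502 - 1*(-155)))) = 1/((-1 + 7*1968) + (1255*(-1298) + (502 - 1*(-155)))) = 1/((-1 + 13776) + (-1628990 + (502 + 155))) = 1/(13775 + (-1628990 + 657)) = 1/(13775 - 1628333) = 1/(-1614558) = -1/1614558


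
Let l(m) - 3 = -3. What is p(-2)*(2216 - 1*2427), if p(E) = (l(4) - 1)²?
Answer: -211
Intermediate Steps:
l(m) = 0 (l(m) = 3 - 3 = 0)
p(E) = 1 (p(E) = (0 - 1)² = (-1)² = 1)
p(-2)*(2216 - 1*2427) = 1*(2216 - 1*2427) = 1*(2216 - 2427) = 1*(-211) = -211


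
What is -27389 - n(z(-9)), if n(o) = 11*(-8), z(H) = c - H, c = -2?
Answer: -27301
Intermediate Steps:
z(H) = -2 - H
n(o) = -88
-27389 - n(z(-9)) = -27389 - 1*(-88) = -27389 + 88 = -27301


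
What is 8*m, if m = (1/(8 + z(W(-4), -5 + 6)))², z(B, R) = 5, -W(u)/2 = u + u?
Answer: 8/169 ≈ 0.047337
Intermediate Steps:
W(u) = -4*u (W(u) = -2*(u + u) = -4*u)
m = 1/169 (m = (1/(8 + 5))² = (1/13)² = 1/169 ≈ 0.0059172)
8*m = 8*(1/169) = 8/169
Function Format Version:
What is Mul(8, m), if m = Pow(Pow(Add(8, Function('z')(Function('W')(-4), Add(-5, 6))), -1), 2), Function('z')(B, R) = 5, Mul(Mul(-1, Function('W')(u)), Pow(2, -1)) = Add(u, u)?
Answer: Rational(8, 169) ≈ 0.047337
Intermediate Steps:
Function('W')(u) = Mul(-4, u) (Function('W')(u) = Mul(-2, Add(u, u)) = Mul(-2, Mul(2, u)) = Mul(-4, u))
m = Rational(1, 169) (m = Pow(Pow(Add(8, 5), -1), 2) = Pow(Pow(13, -1), 2) = Pow(Rational(1, 13), 2) = Rational(1, 169) ≈ 0.0059172)
Mul(8, m) = Mul(8, Rational(1, 169)) = Rational(8, 169)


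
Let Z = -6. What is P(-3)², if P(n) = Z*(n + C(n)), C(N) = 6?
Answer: 324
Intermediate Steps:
P(n) = -36 - 6*n (P(n) = -6*(n + 6) = -6*(6 + n) = -36 - 6*n)
P(-3)² = (-36 - 6*(-3))² = (-36 + 18)² = (-18)² = 324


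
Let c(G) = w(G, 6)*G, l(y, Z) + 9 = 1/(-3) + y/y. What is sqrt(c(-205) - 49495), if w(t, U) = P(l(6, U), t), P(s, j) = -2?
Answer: I*sqrt(49085) ≈ 221.55*I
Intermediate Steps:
l(y, Z) = -25/3 (l(y, Z) = -9 + (1/(-3) + y/y) = -9 + (1*(-1/3) + 1) = -9 + (-1/3 + 1) = -9 + 2/3 = -25/3)
w(t, U) = -2
c(G) = -2*G
sqrt(c(-205) - 49495) = sqrt(-2*(-205) - 49495) = sqrt(410 - 49495) = sqrt(-49085) = I*sqrt(49085)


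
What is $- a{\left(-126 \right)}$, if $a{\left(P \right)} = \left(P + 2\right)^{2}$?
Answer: $-15376$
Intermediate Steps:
$a{\left(P \right)} = \left(2 + P\right)^{2}$
$- a{\left(-126 \right)} = - \left(2 - 126\right)^{2} = - \left(-124\right)^{2} = \left(-1\right) 15376 = -15376$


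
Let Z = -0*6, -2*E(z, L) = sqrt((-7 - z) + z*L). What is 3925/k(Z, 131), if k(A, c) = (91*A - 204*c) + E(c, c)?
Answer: -419566800/2856671681 + 7850*sqrt(17023)/2856671681 ≈ -0.14651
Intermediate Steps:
E(z, L) = -sqrt(-7 - z + L*z)/2 (E(z, L) = -sqrt((-7 - z) + z*L)/2 = -sqrt((-7 - z) + L*z)/2 = -sqrt(-7 - z + L*z)/2)
Z = 0 (Z = -1*0 = 0)
k(A, c) = -204*c + 91*A - sqrt(-7 + c**2 - c)/2 (k(A, c) = (91*A - 204*c) - sqrt(-7 - c + c*c)/2 = (-204*c + 91*A) - sqrt(-7 - c + c**2)/2 = (-204*c + 91*A) - sqrt(-7 + c**2 - c)/2 = -204*c + 91*A - sqrt(-7 + c**2 - c)/2)
3925/k(Z, 131) = 3925/(-204*131 + 91*0 - sqrt(-7 + 131**2 - 1*131)/2) = 3925/(-26724 + 0 - sqrt(-7 + 17161 - 131)/2) = 3925/(-26724 + 0 - sqrt(17023)/2) = 3925/(-26724 - sqrt(17023)/2)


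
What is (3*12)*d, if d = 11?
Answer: 396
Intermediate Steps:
(3*12)*d = (3*12)*11 = 36*11 = 396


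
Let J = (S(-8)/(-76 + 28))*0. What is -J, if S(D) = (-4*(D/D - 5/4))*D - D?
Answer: 0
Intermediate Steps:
S(D) = 0 (S(D) = (-4*(1 - 5*1/4))*D - D = (-4*(1 - 5/4))*D - D = (-4*(-1/4))*D - D = 1*D - D = D - D = 0)
J = 0 (J = (0/(-76 + 28))*0 = (0/(-48))*0 = -1/48*0*0 = 0*0 = 0)
-J = -1*0 = 0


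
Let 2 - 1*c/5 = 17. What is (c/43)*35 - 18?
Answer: -3399/43 ≈ -79.047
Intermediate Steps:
c = -75 (c = 10 - 5*17 = 10 - 85 = -75)
(c/43)*35 - 18 = -75/43*35 - 18 = -2625/43 - 18 = -3399/43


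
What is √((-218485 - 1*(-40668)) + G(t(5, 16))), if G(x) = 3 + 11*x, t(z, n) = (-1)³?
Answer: 5*I*√7113 ≈ 421.69*I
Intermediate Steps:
t(z, n) = -1
√((-218485 - 1*(-40668)) + G(t(5, 16))) = √((-218485 - 1*(-40668)) + (3 + 11*(-1))) = √((-218485 + 40668) + (3 - 11)) = √(-177817 - 8) = √(-177825) = 5*I*√7113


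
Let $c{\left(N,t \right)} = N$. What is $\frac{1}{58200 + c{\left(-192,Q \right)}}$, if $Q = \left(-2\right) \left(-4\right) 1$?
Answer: $\frac{1}{58008} \approx 1.7239 \cdot 10^{-5}$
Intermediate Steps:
$Q = 8$ ($Q = 8 \cdot 1 = 8$)
$\frac{1}{58200 + c{\left(-192,Q \right)}} = \frac{1}{58200 - 192} = \frac{1}{58008}$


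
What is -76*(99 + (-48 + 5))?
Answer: -4256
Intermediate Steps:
-76*(99 + (-48 + 5)) = -76*(99 - 43) = -76*56 = -4256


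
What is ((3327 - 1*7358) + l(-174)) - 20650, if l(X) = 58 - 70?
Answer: -24693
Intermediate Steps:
l(X) = -12
((3327 - 1*7358) + l(-174)) - 20650 = ((3327 - 1*7358) - 12) - 20650 = ((3327 - 7358) - 12) - 20650 = (-4031 - 12) - 20650 = -4043 - 20650 = -24693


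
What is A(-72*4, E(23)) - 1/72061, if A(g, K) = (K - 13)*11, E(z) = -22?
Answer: -27743486/72061 ≈ -385.00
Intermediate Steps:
A(g, K) = -143 + 11*K (A(g, K) = (-13 + K)*11 = -143 + 11*K)
A(-72*4, E(23)) - 1/72061 = (-143 + 11*(-22)) - 1/72061 = (-143 - 242) - 1*1/72061 = -385 - 1/72061 = -27743486/72061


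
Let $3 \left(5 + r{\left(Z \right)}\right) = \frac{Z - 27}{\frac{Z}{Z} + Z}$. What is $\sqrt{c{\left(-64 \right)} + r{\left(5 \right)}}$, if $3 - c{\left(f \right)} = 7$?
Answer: $\frac{2 i \sqrt{23}}{3} \approx 3.1972 i$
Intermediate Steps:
$r{\left(Z \right)} = -5 + \frac{-27 + Z}{3 \left(1 + Z\right)}$ ($r{\left(Z \right)} = -5 + \frac{\left(Z - 27\right) \frac{1}{\frac{Z}{Z} + Z}}{3} = -5 + \frac{\left(-27 + Z\right) \frac{1}{1 + Z}}{3} = -5 + \frac{\frac{1}{1 + Z} \left(-27 + Z\right)}{3} = -5 + \frac{-27 + Z}{3 \left(1 + Z\right)}$)
$c{\left(f \right)} = -4$ ($c{\left(f \right)} = 3 - 7 = -4$)
$\sqrt{c{\left(-64 \right)} + r{\left(5 \right)}} = \sqrt{-4 + \frac{14 \left(-3 - 5\right)}{3 \left(1 + 5\right)}} = \sqrt{-4 + \frac{14 \left(-3 - 5\right)}{3 \cdot 6}} = \sqrt{-4 + \frac{14}{3} \cdot \frac{1}{6} \left(-8\right)} = \sqrt{-4 - \frac{56}{9}} = \sqrt{- \frac{92}{9}} = \frac{2 i \sqrt{23}}{3}$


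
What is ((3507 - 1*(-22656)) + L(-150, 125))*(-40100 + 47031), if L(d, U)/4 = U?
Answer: 184801253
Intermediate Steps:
L(d, U) = 4*U
((3507 - 1*(-22656)) + L(-150, 125))*(-40100 + 47031) = ((3507 - 1*(-22656)) + 4*125)*(-40100 + 47031) = ((3507 + 22656) + 500)*6931 = (26163 + 500)*6931 = 26663*6931 = 184801253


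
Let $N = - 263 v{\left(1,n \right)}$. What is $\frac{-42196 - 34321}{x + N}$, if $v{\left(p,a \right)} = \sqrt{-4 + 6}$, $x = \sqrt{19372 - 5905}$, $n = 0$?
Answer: $\frac{76517}{- 67 \sqrt{3} + 263 \sqrt{2}} \approx 299.02$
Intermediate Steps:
$x = 67 \sqrt{3}$ ($x = \sqrt{13467} = 67 \sqrt{3} \approx 116.05$)
$v{\left(p,a \right)} = \sqrt{2}$
$N = - 263 \sqrt{2} \approx -371.94$
$\frac{-42196 - 34321}{x + N} = \frac{-42196 - 34321}{67 \sqrt{3} - 263 \sqrt{2}} = - \frac{76517}{- 263 \sqrt{2} + 67 \sqrt{3}}$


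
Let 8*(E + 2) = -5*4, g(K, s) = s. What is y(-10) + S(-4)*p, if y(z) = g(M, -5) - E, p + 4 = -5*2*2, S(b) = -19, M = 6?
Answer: 911/2 ≈ 455.50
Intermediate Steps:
p = -24 (p = -4 - 5*2*2 = -4 - 10*2 = -4 - 20 = -24)
E = -9/2 (E = -2 + (-5*4)/8 = -2 + (⅛)*(-20) = -2 - 5/2 = -9/2 ≈ -4.5000)
y(z) = -½ (y(z) = -5 - 1*(-9/2) = -5 + 9/2 = -½)
y(-10) + S(-4)*p = -½ - 19*(-24) = -½ + 456 = 911/2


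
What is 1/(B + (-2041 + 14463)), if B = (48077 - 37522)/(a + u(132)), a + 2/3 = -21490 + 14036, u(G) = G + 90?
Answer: 21698/269500891 ≈ 8.0512e-5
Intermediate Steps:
u(G) = 90 + G
a = -22364/3 (a = -⅔ + (-21490 + 14036) = -⅔ - 7454 = -22364/3 ≈ -7454.7)
B = -31665/21698 (B = (48077 - 37522)/(-22364/3 + (90 + 132)) = 10555/(-22364/3 + 222) = 10555/(-21698/3) = 10555*(-3/21698) = -31665/21698 ≈ -1.4594)
1/(B + (-2041 + 14463)) = 1/(-31665/21698 + (-2041 + 14463)) = 1/(-31665/21698 + 12422) = 1/(269500891/21698) = 21698/269500891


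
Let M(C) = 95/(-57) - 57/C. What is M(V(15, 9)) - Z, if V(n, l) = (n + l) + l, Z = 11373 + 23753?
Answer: -1159270/33 ≈ -35129.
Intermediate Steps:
Z = 35126
V(n, l) = n + 2*l (V(n, l) = (l + n) + l = n + 2*l)
M(C) = -5/3 - 57/C (M(C) = 95*(-1/57) - 57/C = -5/3 - 57/C)
M(V(15, 9)) - Z = (-5/3 - 57/(15 + 2*9)) - 1*35126 = (-5/3 - 57/(15 + 18)) - 35126 = (-5/3 - 57/33) - 35126 = (-5/3 - 57*1/33) - 35126 = (-5/3 - 19/11) - 35126 = -112/33 - 35126 = -1159270/33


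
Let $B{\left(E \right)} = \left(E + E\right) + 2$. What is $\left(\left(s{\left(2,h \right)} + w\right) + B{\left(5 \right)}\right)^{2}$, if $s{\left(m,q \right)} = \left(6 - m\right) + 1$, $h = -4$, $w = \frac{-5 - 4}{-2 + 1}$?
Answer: $676$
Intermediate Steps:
$w = 9$ ($w = - \frac{9}{-1} = \left(-9\right) \left(-1\right) = 9$)
$B{\left(E \right)} = 2 + 2 E$ ($B{\left(E \right)} = 2 E + 2 = 2 + 2 E$)
$s{\left(m,q \right)} = 7 - m$
$\left(\left(s{\left(2,h \right)} + w\right) + B{\left(5 \right)}\right)^{2} = \left(\left(\left(7 - 2\right) + 9\right) + \left(2 + 2 \cdot 5\right)\right)^{2} = \left(\left(\left(7 - 2\right) + 9\right) + \left(2 + 10\right)\right)^{2} = \left(\left(5 + 9\right) + 12\right)^{2} = \left(14 + 12\right)^{2} = 26^{2} = 676$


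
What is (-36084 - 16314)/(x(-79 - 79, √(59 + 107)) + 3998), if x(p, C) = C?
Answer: -11638178/887991 + 2911*√166/887991 ≈ -13.064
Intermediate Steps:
(-36084 - 16314)/(x(-79 - 79, √(59 + 107)) + 3998) = (-36084 - 16314)/(√(59 + 107) + 3998) = -52398/(√166 + 3998) = -52398/(3998 + √166)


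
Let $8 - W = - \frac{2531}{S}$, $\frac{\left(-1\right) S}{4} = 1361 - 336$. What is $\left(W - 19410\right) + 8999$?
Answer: $- \frac{42654831}{4100} \approx -10404.0$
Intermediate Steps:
$S = -4100$ ($S = - 4 \left(1361 - 336\right) = \left(-4\right) 1025 = -4100$)
$W = \frac{30269}{4100}$ ($W = 8 - - \frac{2531}{-4100} = 8 - \left(-2531\right) \left(- \frac{1}{4100}\right) = 8 - \frac{2531}{4100} = \frac{30269}{4100} \approx 7.3827$)
$\left(W - 19410\right) + 8999 = \left(\frac{30269}{4100} - 19410\right) + 8999 = - \frac{79550731}{4100} + 8999 = - \frac{42654831}{4100}$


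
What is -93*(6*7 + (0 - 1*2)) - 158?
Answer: -3878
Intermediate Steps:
-93*(6*7 + (0 - 1*2)) - 158 = -93*(42 + (0 - 2)) - 158 = -93*(42 - 2) - 158 = -93*40 - 158 = -3720 - 158 = -3878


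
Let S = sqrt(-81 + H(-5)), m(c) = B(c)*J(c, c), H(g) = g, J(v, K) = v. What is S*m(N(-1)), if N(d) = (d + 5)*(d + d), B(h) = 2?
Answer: -16*I*sqrt(86) ≈ -148.38*I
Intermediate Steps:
N(d) = 2*d*(5 + d) (N(d) = (5 + d)*(2*d) = 2*d*(5 + d))
m(c) = 2*c
S = I*sqrt(86) (S = sqrt(-81 - 5) = sqrt(-86) = I*sqrt(86) ≈ 9.2736*I)
S*m(N(-1)) = (I*sqrt(86))*(2*(2*(-1)*(5 - 1))) = (I*sqrt(86))*(2*(2*(-1)*4)) = (I*sqrt(86))*(2*(-8)) = (I*sqrt(86))*(-16) = -16*I*sqrt(86)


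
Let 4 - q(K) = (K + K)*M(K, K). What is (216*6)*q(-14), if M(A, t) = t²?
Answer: 7117632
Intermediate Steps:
q(K) = 4 - 2*K³ (q(K) = 4 - (K + K)*K² = 4 - 2*K*K² = 4 - 2*K³)
(216*6)*q(-14) = (216*6)*(4 - 2*(-14)³) = 1296*(4 - 2*(-2744)) = 1296*(4 + 5488) = 1296*5492 = 7117632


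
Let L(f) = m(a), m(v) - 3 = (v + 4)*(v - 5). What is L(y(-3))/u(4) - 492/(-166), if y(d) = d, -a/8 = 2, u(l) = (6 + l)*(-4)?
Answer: -2265/664 ≈ -3.4111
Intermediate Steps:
u(l) = -24 - 4*l
a = -16 (a = -8*2 = -16)
m(v) = 3 + (-5 + v)*(4 + v) (m(v) = 3 + (v + 4)*(v - 5) = 3 + (4 + v)*(-5 + v) = 3 + (-5 + v)*(4 + v))
L(f) = 255 (L(f) = -17 + (-16)² - 1*(-16) = -17 + 256 + 16 = 255)
L(y(-3))/u(4) - 492/(-166) = 255/(-24 - 4*4) - 492/(-166) = 255/(-24 - 16) - 492*(-1/166) = 255/(-40) + 246/83 = 255*(-1/40) + 246/83 = -51/8 + 246/83 = -2265/664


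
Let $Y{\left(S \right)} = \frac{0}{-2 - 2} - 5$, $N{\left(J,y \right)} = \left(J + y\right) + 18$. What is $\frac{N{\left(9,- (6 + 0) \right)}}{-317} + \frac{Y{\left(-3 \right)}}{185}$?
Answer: $- \frac{1094}{11729} \approx -0.093273$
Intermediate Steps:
$N{\left(J,y \right)} = 18 + J + y$
$Y{\left(S \right)} = -5$ ($Y{\left(S \right)} = \frac{0}{-4} - 5 = 0 \left(- \frac{1}{4}\right) - 5 = 0 - 5 = -5$)
$\frac{N{\left(9,- (6 + 0) \right)}}{-317} + \frac{Y{\left(-3 \right)}}{185} = \frac{18 + 9 - \left(6 + 0\right)}{-317} - \frac{5}{185} = \left(18 + 9 - 6\right) \left(- \frac{1}{317}\right) - \frac{1}{37} = 21 \left(- \frac{1}{317}\right) - \frac{1}{37} = - \frac{21}{317} - \frac{1}{37} = - \frac{1094}{11729}$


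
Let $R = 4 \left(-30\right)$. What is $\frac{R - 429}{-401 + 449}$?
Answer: $- \frac{183}{16} \approx -11.438$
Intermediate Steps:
$R = -120$
$\frac{R - 429}{-401 + 449} = \frac{-120 - 429}{-401 + 449} = - \frac{549}{48} = \left(-549\right) \frac{1}{48} = - \frac{183}{16}$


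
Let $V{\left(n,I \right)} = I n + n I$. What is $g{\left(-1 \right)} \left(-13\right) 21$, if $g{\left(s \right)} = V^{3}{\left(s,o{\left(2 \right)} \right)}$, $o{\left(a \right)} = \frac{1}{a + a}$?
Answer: $\frac{273}{8} \approx 34.125$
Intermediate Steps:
$o{\left(a \right)} = \frac{1}{2 a}$
$V{\left(n,I \right)} = 2 I n$ ($V{\left(n,I \right)} = I n + I n = 2 I n$)
$g{\left(s \right)} = \frac{s^{3}}{8}$ ($g{\left(s \right)} = \left(2 \frac{1}{2 \cdot 2} s\right)^{3} = \left(2 \cdot \frac{1}{2} \cdot \frac{1}{2} s\right)^{3} = \left(2 \cdot \frac{1}{4} s\right)^{3} = \left(\frac{s}{2}\right)^{3} = \frac{s^{3}}{8}$)
$g{\left(-1 \right)} \left(-13\right) 21 = \frac{\left(-1\right)^{3}}{8} \left(-13\right) 21 = \frac{1}{8} \left(-1\right) \left(-13\right) 21 = \left(- \frac{1}{8}\right) \left(-13\right) 21 = \frac{13}{8} \cdot 21 = \frac{273}{8}$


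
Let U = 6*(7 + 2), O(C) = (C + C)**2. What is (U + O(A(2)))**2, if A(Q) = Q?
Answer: 4900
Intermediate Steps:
O(C) = 4*C**2 (O(C) = (2*C)**2 = 4*C**2)
U = 54 (U = 6*9 = 54)
(U + O(A(2)))**2 = (54 + 4*2**2)**2 = (54 + 4*4)**2 = (54 + 16)**2 = 70**2 = 4900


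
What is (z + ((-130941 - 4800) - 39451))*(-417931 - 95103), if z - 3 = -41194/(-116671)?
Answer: 10486124903402250/116671 ≈ 8.9878e+10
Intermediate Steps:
z = 391207/116671 (z = 3 - 41194/(-116671) = 3 - 41194*(-1/116671) = 3 + 41194/116671 = 391207/116671 ≈ 3.3531)
(z + ((-130941 - 4800) - 39451))*(-417931 - 95103) = (391207/116671 + ((-130941 - 4800) - 39451))*(-417931 - 95103) = (391207/116671 + (-135741 - 39451))*(-513034) = (391207/116671 - 175192)*(-513034) = -20439434625/116671*(-513034) = 10486124903402250/116671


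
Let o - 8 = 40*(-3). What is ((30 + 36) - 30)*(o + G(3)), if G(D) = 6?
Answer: -3816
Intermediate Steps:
o = -112 (o = 8 + 40*(-3) = 8 - 120 = -112)
((30 + 36) - 30)*(o + G(3)) = ((30 + 36) - 30)*(-112 + 6) = (66 - 30)*(-106) = 36*(-106) = -3816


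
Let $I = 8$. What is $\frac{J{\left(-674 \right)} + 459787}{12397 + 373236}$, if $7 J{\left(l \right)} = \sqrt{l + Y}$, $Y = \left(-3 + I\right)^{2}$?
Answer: $\frac{459787}{385633} + \frac{i \sqrt{649}}{2699431} \approx 1.1923 + 9.4374 \cdot 10^{-6} i$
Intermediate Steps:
$Y = 25$ ($Y = \left(-3 + 8\right)^{2} = 5^{2} = 25$)
$J{\left(l \right)} = \frac{\sqrt{25 + l}}{7}$ ($J{\left(l \right)} = \frac{\sqrt{l + 25}}{7} = \frac{\sqrt{25 + l}}{7}$)
$\frac{J{\left(-674 \right)} + 459787}{12397 + 373236} = \frac{\frac{\sqrt{25 - 674}}{7} + 459787}{12397 + 373236} = \frac{\frac{\sqrt{-649}}{7} + 459787}{385633} = \left(\frac{i \sqrt{649}}{7} + 459787\right) \frac{1}{385633} = \left(459787 + \frac{i \sqrt{649}}{7}\right) \frac{1}{385633} = \frac{459787}{385633} + \frac{i \sqrt{649}}{2699431}$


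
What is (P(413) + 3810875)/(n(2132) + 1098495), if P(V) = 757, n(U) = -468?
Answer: 1270544/366009 ≈ 3.4713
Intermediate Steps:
(P(413) + 3810875)/(n(2132) + 1098495) = (757 + 3810875)/(-468 + 1098495) = 3811632/1098027 = 3811632*(1/1098027) = 1270544/366009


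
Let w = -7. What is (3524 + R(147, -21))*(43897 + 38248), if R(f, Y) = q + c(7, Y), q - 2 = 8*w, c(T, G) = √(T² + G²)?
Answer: 285043150 + 575015*√10 ≈ 2.8686e+8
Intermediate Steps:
c(T, G) = √(G² + T²)
q = -54 (q = 2 + 8*(-7) = 2 - 56 = -54)
R(f, Y) = -54 + √(49 + Y²) (R(f, Y) = -54 + √(Y² + 7²) = -54 + √(Y² + 49) = -54 + √(49 + Y²))
(3524 + R(147, -21))*(43897 + 38248) = (3524 + (-54 + √(49 + (-21)²)))*(43897 + 38248) = (3524 + (-54 + √(49 + 441)))*82145 = (3524 + (-54 + √490))*82145 = (3524 + (-54 + 7*√10))*82145 = (3470 + 7*√10)*82145 = 285043150 + 575015*√10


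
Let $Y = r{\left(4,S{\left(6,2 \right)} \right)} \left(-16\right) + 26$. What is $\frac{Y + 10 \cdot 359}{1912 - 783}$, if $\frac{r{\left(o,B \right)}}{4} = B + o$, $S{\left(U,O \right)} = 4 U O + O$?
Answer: $\frac{160}{1129} \approx 0.14172$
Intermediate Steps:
$S{\left(U,O \right)} = O + 4 O U$ ($S{\left(U,O \right)} = 4 O U + O = O + 4 O U$)
$r{\left(o,B \right)} = 4 B + 4 o$ ($r{\left(o,B \right)} = 4 \left(B + o\right) = 4 B + 4 o$)
$Y = -3430$ ($Y = \left(4 \cdot 2 \left(1 + 4 \cdot 6\right) + 4 \cdot 4\right) \left(-16\right) + 26 = \left(4 \cdot 2 \left(1 + 24\right) + 16\right) \left(-16\right) + 26 = \left(4 \cdot 2 \cdot 25 + 16\right) \left(-16\right) + 26 = \left(4 \cdot 50 + 16\right) \left(-16\right) + 26 = \left(200 + 16\right) \left(-16\right) + 26 = 216 \left(-16\right) + 26 = -3456 + 26 = -3430$)
$\frac{Y + 10 \cdot 359}{1912 - 783} = \frac{-3430 + 10 \cdot 359}{1912 - 783} = \frac{-3430 + 3590}{1129} = 160 \cdot \frac{1}{1129} = \frac{160}{1129}$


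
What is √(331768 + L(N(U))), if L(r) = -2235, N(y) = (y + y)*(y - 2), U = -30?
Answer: √329533 ≈ 574.05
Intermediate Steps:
N(y) = 2*y*(-2 + y) (N(y) = (2*y)*(-2 + y) = 2*y*(-2 + y))
√(331768 + L(N(U))) = √(331768 - 2235) = √329533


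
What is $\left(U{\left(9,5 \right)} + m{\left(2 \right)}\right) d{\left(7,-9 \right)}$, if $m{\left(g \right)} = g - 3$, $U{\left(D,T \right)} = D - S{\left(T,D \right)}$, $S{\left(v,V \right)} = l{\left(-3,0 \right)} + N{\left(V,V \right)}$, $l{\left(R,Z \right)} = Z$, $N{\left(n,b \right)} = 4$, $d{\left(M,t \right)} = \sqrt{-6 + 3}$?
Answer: $4 i \sqrt{3} \approx 6.9282 i$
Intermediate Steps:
$d{\left(M,t \right)} = i \sqrt{3}$ ($d{\left(M,t \right)} = \sqrt{-3} = i \sqrt{3}$)
$S{\left(v,V \right)} = 4$ ($S{\left(v,V \right)} = 0 + 4 = 4$)
$U{\left(D,T \right)} = -4 + D$ ($U{\left(D,T \right)} = D - 4 = -4 + D$)
$m{\left(g \right)} = -3 + g$ ($m{\left(g \right)} = g - 3 = -3 + g$)
$\left(U{\left(9,5 \right)} + m{\left(2 \right)}\right) d{\left(7,-9 \right)} = \left(\left(-4 + 9\right) + \left(-3 + 2\right)\right) i \sqrt{3} = \left(5 - 1\right) i \sqrt{3} = 4 i \sqrt{3}$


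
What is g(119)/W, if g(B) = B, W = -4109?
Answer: -17/587 ≈ -0.028961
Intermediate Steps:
g(119)/W = 119/(-4109) = 119*(-1/4109) = -17/587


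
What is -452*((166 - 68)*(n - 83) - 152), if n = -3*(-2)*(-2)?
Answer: 4276824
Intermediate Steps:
n = -12 (n = 6*(-2) = -12)
-452*((166 - 68)*(n - 83) - 152) = -452*((166 - 68)*(-12 - 83) - 152) = -452*(98*(-95) - 152) = -452*(-9310 - 152) = -452*(-9462) = 4276824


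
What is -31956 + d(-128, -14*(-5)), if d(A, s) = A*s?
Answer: -40916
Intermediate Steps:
-31956 + d(-128, -14*(-5)) = -31956 - (-1792)*(-5) = -31956 - 128*70 = -31956 - 8960 = -40916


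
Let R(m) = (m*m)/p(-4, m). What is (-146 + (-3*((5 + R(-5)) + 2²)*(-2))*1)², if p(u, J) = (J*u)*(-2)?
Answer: 146689/16 ≈ 9168.1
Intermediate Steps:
p(u, J) = -2*J*u
R(m) = m/8 (R(m) = (m*m)/((-2*m*(-4))) = m²/((8*m)) = m²*(1/(8*m)) = m/8)
(-146 + (-3*((5 + R(-5)) + 2²)*(-2))*1)² = (-146 + (-3*((5 + (⅛)*(-5)) + 2²)*(-2))*1)² = (-146 + (-3*((5 - 5/8) + 4)*(-2))*1)² = (-146 + (-3*(35/8 + 4)*(-2))*1)² = (-146 + (-3*67/8*(-2))*1)² = (-146 - 201/8*(-2)*1)² = (-146 + (201/4)*1)² = (-146 + 201/4)² = (-383/4)² = 146689/16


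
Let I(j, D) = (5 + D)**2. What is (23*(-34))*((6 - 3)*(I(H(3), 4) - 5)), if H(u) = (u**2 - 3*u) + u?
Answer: -178296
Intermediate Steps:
H(u) = u**2 - 2*u
(23*(-34))*((6 - 3)*(I(H(3), 4) - 5)) = (23*(-34))*((6 - 3)*((5 + 4)**2 - 5)) = -2346*(9**2 - 5) = -2346*(81 - 5) = -2346*76 = -782*228 = -178296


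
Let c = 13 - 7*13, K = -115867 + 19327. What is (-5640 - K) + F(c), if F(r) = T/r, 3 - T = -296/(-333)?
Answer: 63811781/702 ≈ 90900.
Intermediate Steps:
K = -96540
T = 19/9 (T = 3 - (-296)/(-333) = 3 - (-296)*(-1)/333 = 3 - 1*8/9 = 3 - 8/9 = 19/9 ≈ 2.1111)
c = -78 (c = 13 - 91 = -78)
F(r) = 19/(9*r)
(-5640 - K) + F(c) = (-5640 - 1*(-96540)) + (19/9)/(-78) = (-5640 + 96540) + (19/9)*(-1/78) = 90900 - 19/702 = 63811781/702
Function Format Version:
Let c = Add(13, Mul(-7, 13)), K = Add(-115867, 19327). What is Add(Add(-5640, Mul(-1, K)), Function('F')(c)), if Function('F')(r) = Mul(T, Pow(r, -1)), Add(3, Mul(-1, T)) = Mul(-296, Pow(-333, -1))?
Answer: Rational(63811781, 702) ≈ 90900.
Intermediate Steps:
K = -96540
T = Rational(19, 9) (T = Add(3, Mul(-1, Mul(-296, Pow(-333, -1)))) = Add(3, Mul(-1, Mul(-296, Rational(-1, 333)))) = Add(3, Mul(-1, Rational(8, 9))) = Add(3, Rational(-8, 9)) = Rational(19, 9) ≈ 2.1111)
c = -78 (c = Add(13, -91) = -78)
Function('F')(r) = Mul(Rational(19, 9), Pow(r, -1))
Add(Add(-5640, Mul(-1, K)), Function('F')(c)) = Add(Add(-5640, Mul(-1, -96540)), Mul(Rational(19, 9), Pow(-78, -1))) = Add(Add(-5640, 96540), Mul(Rational(19, 9), Rational(-1, 78))) = Add(90900, Rational(-19, 702)) = Rational(63811781, 702)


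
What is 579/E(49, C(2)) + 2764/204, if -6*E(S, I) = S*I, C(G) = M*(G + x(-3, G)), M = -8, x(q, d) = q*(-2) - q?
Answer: 1578383/109956 ≈ 14.355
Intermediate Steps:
x(q, d) = -3*q (x(q, d) = -2*q - q = -3*q)
C(G) = -72 - 8*G (C(G) = -8*(G - 3*(-3)) = -8*(G + 9) = -8*(9 + G) = -72 - 8*G)
E(S, I) = -I*S/6 (E(S, I) = -S*I/6 = -I*S/6)
579/E(49, C(2)) + 2764/204 = 579/((-⅙*(-72 - 8*2)*49)) + 2764/204 = 579/((-⅙*(-72 - 16)*49)) + 2764*(1/204) = 579/((-⅙*(-88)*49)) + 691/51 = 579/(2156/3) + 691/51 = 579*(3/2156) + 691/51 = 1737/2156 + 691/51 = 1578383/109956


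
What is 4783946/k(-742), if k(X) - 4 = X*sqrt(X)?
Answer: 2391973/51064813 + 887421983*I*sqrt(742)/102129626 ≈ 0.046842 + 236.69*I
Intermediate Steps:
k(X) = 4 + X**(3/2) (k(X) = 4 + X*sqrt(X) = 4 + X**(3/2))
4783946/k(-742) = 4783946/(4 + (-742)**(3/2)) = 4783946/(4 - 742*I*sqrt(742))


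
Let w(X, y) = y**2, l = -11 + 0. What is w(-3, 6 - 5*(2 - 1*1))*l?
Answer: -11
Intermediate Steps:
l = -11
w(-3, 6 - 5*(2 - 1*1))*l = (6 - 5*(2 - 1*1))**2*(-11) = (6 - 5*(2 - 1))**2*(-11) = (6 - 5*1)**2*(-11) = (6 - 5)**2*(-11) = 1**2*(-11) = 1*(-11) = -11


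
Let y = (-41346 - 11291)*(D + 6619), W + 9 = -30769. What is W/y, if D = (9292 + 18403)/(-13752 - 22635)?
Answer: 43073811/487535753521 ≈ 8.8350e-5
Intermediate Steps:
D = -27695/36387 (D = 27695/(-36387) = 27695*(-1/36387) = -27695/36387 ≈ -0.76112)
W = -30778 (W = -9 - 30769 = -30778)
y = -975071507042/2799 (y = (-41346 - 11291)*(-27695/36387 + 6619) = -52637*240817858/36387 = -975071507042/2799 ≈ -3.4836e+8)
W/y = -30778/(-975071507042/2799) = -30778*(-2799/975071507042) = 43073811/487535753521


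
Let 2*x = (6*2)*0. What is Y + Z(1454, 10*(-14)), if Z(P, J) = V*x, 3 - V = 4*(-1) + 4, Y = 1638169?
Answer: 1638169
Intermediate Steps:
x = 0 (x = ((6*2)*0)/2 = (12*0)/2 = (½)*0 = 0)
V = 3 (V = 3 - (4*(-1) + 4) = 3 - (-4 + 4) = 3 - 1*0 = 3 + 0 = 3)
Z(P, J) = 0 (Z(P, J) = 3*0 = 0)
Y + Z(1454, 10*(-14)) = 1638169 + 0 = 1638169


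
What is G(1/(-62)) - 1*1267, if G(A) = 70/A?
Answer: -5607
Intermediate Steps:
G(1/(-62)) - 1*1267 = 70/(1/(-62)) - 1*1267 = 70/(-1/62) - 1267 = 70*(-62) - 1267 = -4340 - 1267 = -5607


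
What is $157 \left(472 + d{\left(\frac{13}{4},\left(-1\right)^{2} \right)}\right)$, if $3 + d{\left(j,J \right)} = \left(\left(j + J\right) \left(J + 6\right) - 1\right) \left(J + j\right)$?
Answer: $\frac{1485063}{16} \approx 92817.0$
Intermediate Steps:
$d{\left(j,J \right)} = -3 + \left(-1 + \left(6 + J\right) \left(J + j\right)\right) \left(J + j\right)$ ($d{\left(j,J \right)} = -3 + \left(\left(j + J\right) \left(J + 6\right) - 1\right) \left(J + j\right) = -3 + \left(\left(J + j\right) \left(6 + J\right) - 1\right) \left(J + j\right) = -3 + \left(\left(6 + J\right) \left(J + j\right) - 1\right) \left(J + j\right) = -3 + \left(-1 + \left(6 + J\right) \left(J + j\right)\right) \left(J + j\right)$)
$157 \left(472 + d{\left(\frac{13}{4},\left(-1\right)^{2} \right)}\right) = 157 \left(472 + \left(-3 + \left(\left(-1\right)^{2}\right)^{3} - \left(-1\right)^{2} - \frac{13}{4} + 6 \left(\left(-1\right)^{2}\right)^{2} + 6 \left(\frac{13}{4}\right)^{2} + \left(-1\right)^{2} \left(\frac{13}{4}\right)^{2} + 2 \cdot \frac{13}{4} \left(\left(-1\right)^{2}\right)^{2} + 12 \left(-1\right)^{2} \cdot \frac{13}{4}\right)\right) = 157 \left(472 + \left(-3 + 1^{3} - 1 - 13 \cdot \frac{1}{4} + 6 \cdot 1^{2} + 6 \left(13 \cdot \frac{1}{4}\right)^{2} + 1 \left(13 \cdot \frac{1}{4}\right)^{2} + 2 \cdot 13 \cdot \frac{1}{4} \cdot 1^{2} + 12 \cdot 1 \cdot 13 \cdot \frac{1}{4}\right)\right) = 157 \left(472 + \left(-3 + 1 - 1 - \frac{13}{4} + 6 \cdot 1 + 6 \left(\frac{13}{4}\right)^{2} + 1 \left(\frac{13}{4}\right)^{2} + 2 \cdot \frac{13}{4} \cdot 1 + 12 \cdot 1 \cdot \frac{13}{4}\right)\right) = 157 \left(472 + \left(-3 + 1 - 1 - \frac{13}{4} + 6 + 6 \cdot \frac{169}{16} + 1 \cdot \frac{169}{16} + \frac{13}{2} + 39\right)\right) = 157 \left(472 + \left(-3 + 1 - 1 - \frac{13}{4} + 6 + \frac{507}{8} + \frac{169}{16} + \frac{13}{2} + 39\right)\right) = 157 \left(472 + \frac{1907}{16}\right) = 157 \cdot \frac{9459}{16} = \frac{1485063}{16}$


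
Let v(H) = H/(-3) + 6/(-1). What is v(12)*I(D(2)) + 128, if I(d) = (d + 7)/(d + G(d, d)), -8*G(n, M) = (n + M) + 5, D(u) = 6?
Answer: 2928/31 ≈ 94.452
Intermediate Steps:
G(n, M) = -5/8 - M/8 - n/8 (G(n, M) = -((n + M) + 5)/8 = -((M + n) + 5)/8 = -(5 + M + n)/8 = -5/8 - M/8 - n/8)
v(H) = -6 - H/3 (v(H) = H*(-⅓) + 6*(-1) = -H/3 - 6 = -6 - H/3)
I(d) = (7 + d)/(-5/8 + 3*d/4) (I(d) = (d + 7)/(d + (-5/8 - d/8 - d/8)) = (7 + d)/(d + (-5/8 - d/4)) = (7 + d)/(-5/8 + 3*d/4))
v(12)*I(D(2)) + 128 = (-6 - ⅓*12)*(8*(7 + 6)/(-5 + 6*6)) + 128 = (-6 - 4)*(8*13/(-5 + 36)) + 128 = -80*13/31 + 128 = -10*104/31 + 128 = -1040/31 + 128 = 2928/31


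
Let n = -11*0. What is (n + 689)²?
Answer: 474721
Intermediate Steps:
n = 0
(n + 689)² = (0 + 689)² = 689² = 474721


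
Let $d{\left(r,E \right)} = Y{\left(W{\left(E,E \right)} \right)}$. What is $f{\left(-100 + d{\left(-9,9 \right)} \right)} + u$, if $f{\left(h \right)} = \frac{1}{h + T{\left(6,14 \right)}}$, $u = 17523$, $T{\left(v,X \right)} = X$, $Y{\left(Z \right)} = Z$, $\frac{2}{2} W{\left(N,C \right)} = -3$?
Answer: $\frac{1559546}{89} \approx 17523.0$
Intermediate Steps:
$W{\left(N,C \right)} = -3$
$d{\left(r,E \right)} = -3$
$f{\left(h \right)} = \frac{1}{14 + h}$ ($f{\left(h \right)} = \frac{1}{h + 14} = \frac{1}{14 + h}$)
$f{\left(-100 + d{\left(-9,9 \right)} \right)} + u = \frac{1}{14 - 103} + 17523 = \frac{1}{-89} + 17523 = - \frac{1}{89} + 17523 = \frac{1559546}{89}$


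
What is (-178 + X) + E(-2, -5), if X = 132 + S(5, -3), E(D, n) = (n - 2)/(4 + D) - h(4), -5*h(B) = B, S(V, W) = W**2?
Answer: -397/10 ≈ -39.700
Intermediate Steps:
h(B) = -B/5
E(D, n) = 4/5 + (-2 + n)/(4 + D) (E(D, n) = (n - 2)/(4 + D) - (-1)*4/5 = (-2 + n)/(4 + D) - 1*(-4/5) = (-2 + n)/(4 + D) + 4/5 = 4/5 + (-2 + n)/(4 + D))
X = 141 (X = 132 + (-3)**2 = 132 + 9 = 141)
(-178 + X) + E(-2, -5) = (-178 + 141) + (6 + 4*(-2) + 5*(-5))/(5*(4 - 2)) = -37 + (1/5)*(6 - 8 - 25)/2 = -37 + (1/5)*(1/2)*(-27) = -37 - 27/10 = -397/10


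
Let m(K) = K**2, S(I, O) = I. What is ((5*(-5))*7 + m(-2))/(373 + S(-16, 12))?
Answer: -57/119 ≈ -0.47899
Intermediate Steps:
((5*(-5))*7 + m(-2))/(373 + S(-16, 12)) = ((5*(-5))*7 + (-2)**2)/(373 - 16) = (-25*7 + 4)/357 = (-175 + 4)*(1/357) = -171*1/357 = -57/119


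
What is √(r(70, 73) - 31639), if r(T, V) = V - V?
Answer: I*√31639 ≈ 177.87*I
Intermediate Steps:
r(T, V) = 0
√(r(70, 73) - 31639) = √(0 - 31639) = √(-31639) = I*√31639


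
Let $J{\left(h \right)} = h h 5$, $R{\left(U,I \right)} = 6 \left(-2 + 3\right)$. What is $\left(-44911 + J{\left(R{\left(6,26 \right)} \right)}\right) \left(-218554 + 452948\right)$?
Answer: $-10484678014$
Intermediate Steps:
$R{\left(U,I \right)} = 6$ ($R{\left(U,I \right)} = 6 \cdot 1 = 6$)
$J{\left(h \right)} = 5 h^{2}$ ($J{\left(h \right)} = h^{2} \cdot 5 = 5 h^{2}$)
$\left(-44911 + J{\left(R{\left(6,26 \right)} \right)}\right) \left(-218554 + 452948\right) = \left(-44911 + 5 \cdot 6^{2}\right) \left(-218554 + 452948\right) = \left(-44911 + 5 \cdot 36\right) 234394 = \left(-44911 + 180\right) 234394 = \left(-44731\right) 234394 = -10484678014$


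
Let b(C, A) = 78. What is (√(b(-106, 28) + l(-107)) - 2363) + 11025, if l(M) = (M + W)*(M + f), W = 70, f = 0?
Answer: 8662 + √4037 ≈ 8725.5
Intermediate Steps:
l(M) = M*(70 + M) (l(M) = (M + 70)*(M + 0) = (70 + M)*M = M*(70 + M))
(√(b(-106, 28) + l(-107)) - 2363) + 11025 = (√(78 - 107*(70 - 107)) - 2363) + 11025 = (√(78 - 107*(-37)) - 2363) + 11025 = (√(78 + 3959) - 2363) + 11025 = (√4037 - 2363) + 11025 = (-2363 + √4037) + 11025 = 8662 + √4037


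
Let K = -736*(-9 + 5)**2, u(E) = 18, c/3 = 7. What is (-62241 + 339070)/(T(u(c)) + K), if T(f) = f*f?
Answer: -39547/1636 ≈ -24.173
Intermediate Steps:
c = 21 (c = 3*7 = 21)
T(f) = f**2
K = -11776 (K = -736*(-4)**2 = -736*16 = -11776)
(-62241 + 339070)/(T(u(c)) + K) = (-62241 + 339070)/(18**2 - 11776) = 276829/(324 - 11776) = 276829/(-11452) = 276829*(-1/11452) = -39547/1636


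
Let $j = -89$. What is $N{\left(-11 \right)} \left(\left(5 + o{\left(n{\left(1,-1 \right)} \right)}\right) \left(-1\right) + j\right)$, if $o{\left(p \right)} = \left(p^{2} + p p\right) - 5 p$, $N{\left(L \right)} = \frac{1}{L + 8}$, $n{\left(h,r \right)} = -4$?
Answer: $\frac{146}{3} \approx 48.667$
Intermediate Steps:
$N{\left(L \right)} = \frac{1}{8 + L}$
$o{\left(p \right)} = - 5 p + 2 p^{2}$ ($o{\left(p \right)} = \left(p^{2} + p^{2}\right) - 5 p = 2 p^{2} - 5 p = - 5 p + 2 p^{2}$)
$N{\left(-11 \right)} \left(\left(5 + o{\left(n{\left(1,-1 \right)} \right)}\right) \left(-1\right) + j\right) = \frac{\left(5 - 4 \left(-5 + 2 \left(-4\right)\right)\right) \left(-1\right) - 89}{8 - 11} = \frac{\left(5 - 4 \left(-5 - 8\right)\right) \left(-1\right) - 89}{-3} = - \frac{\left(5 - -52\right) \left(-1\right) - 89}{3} = - \frac{\left(5 + 52\right) \left(-1\right) - 89}{3} = - \frac{57 \left(-1\right) - 89}{3} = - \frac{-57 - 89}{3} = \left(- \frac{1}{3}\right) \left(-146\right) = \frac{146}{3}$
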